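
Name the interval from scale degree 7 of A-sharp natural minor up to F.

diminished seventh

Scale degree 7 of A# natural minor is G#.
G# up to F: letters G→F make it a seventh; 9 semitones makes it diminished.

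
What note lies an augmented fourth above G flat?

A fourth above G lands on the letter C.
An augmented fourth spans 6 semitones, so Gb moves to pitch class 0. On the letter C that is C.

C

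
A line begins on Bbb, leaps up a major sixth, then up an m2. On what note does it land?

A major sixth up from Bbb is Gb (letter G, 9 semitones up).
A minor second up from Gb is Abb (letter A, 1 semitone up).

Abb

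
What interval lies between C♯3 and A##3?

The letter names run C→A, a span of 5 letter steps, so the interval is some kind of sixth.
C# to A## is 10 semitones. A major sixth is 9, so 10 makes it augmented.

augmented sixth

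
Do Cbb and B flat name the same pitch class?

Yes

Cbb is pitch class 10; Bb is pitch class 10.
All spellings map to pitch class 10, so they are enharmonically equivalent.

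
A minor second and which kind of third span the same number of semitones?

A minor second spans 1 semitone.
A third spanning 1 semitone is doubly diminished (the major third is 4).

doubly diminished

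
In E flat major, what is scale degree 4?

Ab

Degree 4 takes the letter 3 steps above E, which is A.
In major, degree 4 sits 5 semitones above the tonic. Eb + 5 semitones is pitch class 8, spelled on A as Ab.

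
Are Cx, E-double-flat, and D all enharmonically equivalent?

C## is pitch class 2; Ebb is pitch class 2; D is pitch class 2.
All spellings map to pitch class 2, so they are enharmonically equivalent.

Yes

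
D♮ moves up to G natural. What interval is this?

The letter names run D→G, a span of 3 letter steps, so the interval is some kind of fourth.
D to G is 5 semitones. A perfect fourth is 5, so 5 makes it perfect.

perfect fourth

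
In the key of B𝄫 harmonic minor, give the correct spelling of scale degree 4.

Ebb

The Bbb harmonic minor scale runs Bbb Cb Dbb Ebb Fb Gbb Ab.
Degree 4 is Ebb.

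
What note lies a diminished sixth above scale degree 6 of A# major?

D

Scale degree 6 of A# major is F##.
A diminished sixth (7 semitones) above F## lands on the letter D, giving D.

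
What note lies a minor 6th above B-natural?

G

A sixth above B lands on the letter G.
A minor sixth spans 8 semitones, so B moves to pitch class 7. On the letter G that is G.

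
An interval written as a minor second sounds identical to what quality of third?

A minor second spans 1 semitone.
A third spanning 1 semitone is doubly diminished (the major third is 4).

doubly diminished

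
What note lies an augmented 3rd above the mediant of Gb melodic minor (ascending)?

The mediant of Gb melodic minor (ascending) is Bbb.
An augmented third (5 semitones) above Bbb lands on the letter D, giving D.

D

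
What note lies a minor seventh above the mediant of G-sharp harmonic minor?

The mediant of G# harmonic minor is B.
A minor seventh (10 semitones) above B lands on the letter A, giving A.

A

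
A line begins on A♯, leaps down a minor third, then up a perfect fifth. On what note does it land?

C##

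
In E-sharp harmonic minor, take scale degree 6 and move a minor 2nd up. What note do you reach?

Scale degree 6 of E# harmonic minor is C#.
A minor second (1 semitone) above C# lands on the letter D, giving D.

D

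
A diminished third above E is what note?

Gb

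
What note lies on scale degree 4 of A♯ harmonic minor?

Degree 4 takes the letter 3 steps above A, which is D.
In harmonic minor, degree 4 sits 5 semitones above the tonic. A# + 5 semitones is pitch class 3, spelled on D as D#.

D#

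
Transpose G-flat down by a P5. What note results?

Cb

G down a perfect fifth is C, so the target letter is C.
From Gb, a perfect fifth is 7 semitones down: Cb.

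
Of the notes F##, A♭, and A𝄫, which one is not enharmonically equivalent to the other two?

In 12-tone equal temperament, enharmonic equivalents share a pitch class. F## is pitch class 7; Ab is pitch class 8; Abb is pitch class 7.
F## and Abb share pitch class 7, while Ab is pitch class 8.

Ab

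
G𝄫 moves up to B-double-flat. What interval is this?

major third

Counting letters G–A–B gives a third.
Gbb→Bbb = 4 semitones, exactly the major third.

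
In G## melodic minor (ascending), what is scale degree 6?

E##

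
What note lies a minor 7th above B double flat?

A seventh above B lands on the letter A.
A minor seventh spans 10 semitones, so Bbb moves to pitch class 7. On the letter A that is Abb.

Abb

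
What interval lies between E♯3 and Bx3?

augmented fifth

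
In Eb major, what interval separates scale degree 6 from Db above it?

minor second

Scale degree 6 of Eb major is C.
C up to Db: letters C→D make it a second; 1 semitone makes it minor.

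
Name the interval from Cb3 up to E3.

Counting letters C–D–E gives a third.
Cb→E = 5 semitones, 1 wider than the major third (4), so augmented.

augmented third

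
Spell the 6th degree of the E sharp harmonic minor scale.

C#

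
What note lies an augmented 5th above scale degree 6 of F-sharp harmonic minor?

A#

Scale degree 6 of F# harmonic minor is D.
An augmented fifth (8 semitones) above D lands on the letter A, giving A#.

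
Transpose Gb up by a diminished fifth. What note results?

Dbb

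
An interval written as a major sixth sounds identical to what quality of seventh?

diminished

A major sixth spans 9 semitones.
A seventh spanning 9 semitones is diminished (the major seventh is 11).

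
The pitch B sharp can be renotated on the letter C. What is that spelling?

C

B# is pitch class 0. The letter C alone is pitch class 0.
Pitch class 0 on C needs no accidental: C.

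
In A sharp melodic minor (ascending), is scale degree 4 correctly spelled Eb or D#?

Each scale degree takes a distinct letter name. Degree 4 of a scale on A must use the letter D.
D# and Eb are enharmonically the same pitch, but only D# uses the letter D, so it is the correct spelling here.

D#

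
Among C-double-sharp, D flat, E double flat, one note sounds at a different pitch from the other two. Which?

Db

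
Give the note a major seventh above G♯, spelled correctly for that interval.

F##

G up a major seventh is F#, so the target letter is F.
From G#, a major seventh is 11 semitones up: F##.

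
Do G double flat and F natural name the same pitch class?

Yes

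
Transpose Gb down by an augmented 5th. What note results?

Cbb

G down a perfect fifth is C, so the target letter is C.
From Gb, an augmented fifth is 8 semitones down: Cbb.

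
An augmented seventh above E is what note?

D##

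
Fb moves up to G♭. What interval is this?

major second

The letter names run F→G, a span of 1 letter step, so the interval is some kind of second.
Fb to Gb is 2 semitones. A major second is 2, so 2 makes it major.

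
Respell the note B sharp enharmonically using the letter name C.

B# is pitch class 0. The letter C alone is pitch class 0.
Pitch class 0 on C needs no accidental: C.

C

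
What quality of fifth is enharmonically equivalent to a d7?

doubly augmented

A diminished seventh spans 9 semitones.
A fifth spanning 9 semitones is doubly augmented (the perfect fifth is 7).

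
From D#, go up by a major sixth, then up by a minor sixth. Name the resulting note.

G#

A major sixth up from D# is B# (letter B, 9 semitones up).
A minor sixth up from B# is G# (letter G, 8 semitones up).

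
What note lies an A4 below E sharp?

E down a perfect fourth is B, so the target letter is B.
From E#, an augmented fourth is 6 semitones down: B.

B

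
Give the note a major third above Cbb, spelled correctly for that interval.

Ebb

C up a major third is E, so the target letter is E.
From Cbb, a major third is 4 semitones up: Ebb.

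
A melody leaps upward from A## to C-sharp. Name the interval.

diminished third

The letter names run A→C, a span of 2 letter steps, so the interval is some kind of third.
A## to C# is 2 semitones. A major third is 4, so 2 makes it diminished.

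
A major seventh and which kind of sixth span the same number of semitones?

A major seventh spans 11 semitones.
A sixth spanning 11 semitones is doubly augmented (the major sixth is 9).

doubly augmented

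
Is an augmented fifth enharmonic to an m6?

An augmented fifth spans 8 semitones; a minor sixth spans 8.
They are enharmonically equivalent.

Yes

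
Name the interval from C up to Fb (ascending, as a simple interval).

Counting letters C–D–E–F gives a fourth.
C→Fb = 4 semitones, 1 narrower than the perfect fourth (5), so diminished.

diminished fourth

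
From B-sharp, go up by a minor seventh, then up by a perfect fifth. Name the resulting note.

A minor seventh up from B# is A# (letter A, 10 semitones up).
A perfect fifth up from A# is E# (letter E, 7 semitones up).

E#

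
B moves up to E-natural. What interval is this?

Counting letters B–C–D–E gives a fourth.
B→E = 5 semitones, exactly the perfect fourth.

perfect fourth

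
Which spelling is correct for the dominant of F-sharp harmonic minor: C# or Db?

Each scale degree takes a distinct letter name. Degree 5 of a scale on F must use the letter C.
C# and Db are enharmonically the same pitch, but only C# uses the letter C, so it is the correct spelling here.

C#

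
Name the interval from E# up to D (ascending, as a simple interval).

The letter names run E→D, a span of 6 letter steps, so the interval is some kind of seventh.
E# to D is 9 semitones. A major seventh is 11, so 9 makes it diminished.

diminished seventh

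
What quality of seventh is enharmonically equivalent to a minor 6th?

doubly diminished

A minor sixth spans 8 semitones.
A seventh spanning 8 semitones is doubly diminished (the major seventh is 11).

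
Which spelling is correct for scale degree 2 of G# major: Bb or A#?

Each scale degree takes a distinct letter name. Degree 2 of a scale on G must use the letter A.
A# and Bb are enharmonically the same pitch, but only A# uses the letter A, so it is the correct spelling here.

A#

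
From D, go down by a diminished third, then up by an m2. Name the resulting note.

A diminished third down from D is B# (letter B, 2 semitones down).
A minor second up from B# is C# (letter C, 1 semitone up).

C#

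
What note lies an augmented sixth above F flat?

D

F up a major sixth is D, so the target letter is D.
From Fb, an augmented sixth is 10 semitones up: D.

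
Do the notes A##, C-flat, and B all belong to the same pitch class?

A## is pitch class 11; Cb is pitch class 11; B is pitch class 11.
All spellings map to pitch class 11, so they are enharmonically equivalent.

Yes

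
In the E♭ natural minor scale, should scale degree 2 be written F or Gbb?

F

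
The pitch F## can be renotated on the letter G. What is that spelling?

G

Plain G sits at the same pitch as F##, so on the letter G the same pitch needs a natural: G.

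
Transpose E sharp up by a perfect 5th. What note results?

A fifth above E lands on the letter B.
A perfect fifth spans 7 semitones, so E# moves to pitch class 0. On the letter B that is B#.

B#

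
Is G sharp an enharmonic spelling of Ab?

Yes

G# = pitch class 8 and Ab = pitch class 8 — the same pitch class, so they are enharmonic equivalents.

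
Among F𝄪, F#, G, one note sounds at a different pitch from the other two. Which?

F#

In 12-tone equal temperament, enharmonic equivalents share a pitch class. F## is pitch class 7; F# is pitch class 6; G is pitch class 7.
F## and G share pitch class 7, while F# is pitch class 6.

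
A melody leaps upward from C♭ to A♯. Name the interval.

doubly augmented sixth

The letter names run C→A, a span of 5 letter steps, so the interval is some kind of sixth.
Cb to A# is 11 semitones. A major sixth is 9, so 11 makes it doubly augmented.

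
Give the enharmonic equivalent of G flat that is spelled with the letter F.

Gb is pitch class 6. The letter F alone is pitch class 5.
To reach pitch class 6 from F requires an offset of +1 semitone, i.e. sharp: F#.

F#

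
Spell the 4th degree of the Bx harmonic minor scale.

E##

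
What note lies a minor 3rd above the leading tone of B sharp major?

C##

The leading tone of B# major is A##.
A minor third (3 semitones) above A## lands on the letter C, giving C##.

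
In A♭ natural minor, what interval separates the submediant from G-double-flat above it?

minor second

The submediant of Ab natural minor is Fb.
Fb up to Gbb: letters F→G make it a second; 1 semitone makes it minor.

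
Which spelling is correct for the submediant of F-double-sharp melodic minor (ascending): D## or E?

Each scale degree takes a distinct letter name. Degree 6 of a scale on F must use the letter D.
D## and E are enharmonically the same pitch, but only D## uses the letter D, so it is the correct spelling here.

D##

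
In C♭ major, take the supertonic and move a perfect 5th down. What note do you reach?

Gb

The supertonic of Cb major is Db.
A perfect fifth (7 semitones) below Db lands on the letter G, giving Gb.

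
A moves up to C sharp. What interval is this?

Counting letters A–B–C gives a third.
A→C# = 4 semitones, exactly the major third.

major third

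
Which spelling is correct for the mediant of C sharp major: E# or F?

E#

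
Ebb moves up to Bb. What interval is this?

augmented fifth

The letter names run E→B, a span of 4 letter steps, so the interval is some kind of fifth.
Ebb to Bb is 8 semitones. A perfect fifth is 7, so 8 makes it augmented.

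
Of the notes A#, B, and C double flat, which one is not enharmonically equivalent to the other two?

B

In 12-tone equal temperament, enharmonic equivalents share a pitch class. A# is pitch class 10; B is pitch class 11; Cbb is pitch class 10.
A# and Cbb share pitch class 10, while B is pitch class 11.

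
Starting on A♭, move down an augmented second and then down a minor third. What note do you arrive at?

Ebb

An augmented second down from Ab is Gbb (letter G, 3 semitones down).
A minor third down from Gbb is Ebb (letter E, 3 semitones down).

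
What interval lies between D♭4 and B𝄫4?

minor sixth

The letter names run D→B, a span of 5 letter steps, so the interval is some kind of sixth.
Db to Bbb is 8 semitones. A major sixth is 9, so 8 makes it minor.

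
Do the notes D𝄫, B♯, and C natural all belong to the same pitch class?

Dbb = pitch class 0 and B# = pitch class 0 and C = pitch class 0 — the same pitch class, so they are enharmonic equivalents.

Yes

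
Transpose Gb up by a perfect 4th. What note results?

Cb

A fourth above G lands on the letter C.
A perfect fourth spans 5 semitones, so Gb moves to pitch class 11. On the letter C that is Cb.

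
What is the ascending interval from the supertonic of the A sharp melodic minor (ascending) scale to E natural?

diminished fourth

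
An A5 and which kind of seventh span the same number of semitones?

doubly diminished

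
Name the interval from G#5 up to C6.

diminished fourth

The letter names run G→C, a span of 3 letter steps, so the interval is some kind of fourth.
G# to C is 4 semitones. A perfect fourth is 5, so 4 makes it diminished.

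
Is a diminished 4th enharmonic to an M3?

Yes

A diminished fourth spans 4 semitones; a major third spans 4.
They are enharmonically equivalent.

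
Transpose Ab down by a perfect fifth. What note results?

Db

A fifth below A lands on the letter D.
A perfect fifth spans 7 semitones, so Ab moves to pitch class 1. On the letter D that is Db.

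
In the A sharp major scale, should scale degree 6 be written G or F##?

F##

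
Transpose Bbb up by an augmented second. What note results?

C

B up a major second is C#, so the target letter is C.
From Bbb, an augmented second is 3 semitones up: C.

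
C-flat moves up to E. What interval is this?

The letter names run C→E, a span of 2 letter steps, so the interval is some kind of third.
Cb to E is 5 semitones. A major third is 4, so 5 makes it augmented.

augmented third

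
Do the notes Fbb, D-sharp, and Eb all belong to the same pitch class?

Yes

Fbb = pitch class 3 and D# = pitch class 3 and Eb = pitch class 3 — the same pitch class, so they are enharmonic equivalents.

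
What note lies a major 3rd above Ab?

C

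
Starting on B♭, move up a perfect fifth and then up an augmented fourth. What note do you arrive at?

B

A perfect fifth up from Bb is F (letter F, 7 semitones up).
An augmented fourth up from F is B (letter B, 6 semitones up).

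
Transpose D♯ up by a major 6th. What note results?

B#

A sixth above D lands on the letter B.
A major sixth spans 9 semitones, so D# moves to pitch class 0. On the letter B that is B#.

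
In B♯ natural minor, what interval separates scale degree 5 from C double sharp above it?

perfect fifth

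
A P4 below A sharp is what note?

A down a perfect fourth is E, so the target letter is E.
From A#, a perfect fourth is 5 semitones down: E#.

E#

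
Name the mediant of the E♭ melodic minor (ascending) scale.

The Eb melodic minor (ascending) scale runs Eb F Gb Ab Bb C D.
Degree 3 is Gb.

Gb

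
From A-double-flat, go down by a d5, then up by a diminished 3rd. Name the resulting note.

Fbb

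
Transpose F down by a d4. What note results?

F down a perfect fourth is C, so the target letter is C.
From F, a diminished fourth is 4 semitones down: C#.

C#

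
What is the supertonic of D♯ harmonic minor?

E#

Degree 2 takes the letter 1 step above D, which is E.
In harmonic minor, degree 2 sits 2 semitones above the tonic. D# + 2 semitones is pitch class 5, spelled on E as E#.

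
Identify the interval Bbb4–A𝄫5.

minor seventh

The letter names run B→A, a span of 6 letter steps, so the interval is some kind of seventh.
Bbb to Abb is 10 semitones. A major seventh is 11, so 10 makes it minor.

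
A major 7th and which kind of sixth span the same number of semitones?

A major seventh spans 11 semitones.
A sixth spanning 11 semitones is doubly augmented (the major sixth is 9).

doubly augmented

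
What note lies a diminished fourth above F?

Bbb

F up a perfect fourth is Bb, so the target letter is B.
From F, a diminished fourth is 4 semitones up: Bbb.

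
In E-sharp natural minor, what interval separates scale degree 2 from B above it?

diminished fourth

Scale degree 2 of E# natural minor is F##.
F## up to B: letters F→B make it a fourth; 4 semitones makes it diminished.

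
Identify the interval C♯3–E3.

minor third

The letter names run C→E, a span of 2 letter steps, so the interval is some kind of third.
C# to E is 3 semitones. A major third is 4, so 3 makes it minor.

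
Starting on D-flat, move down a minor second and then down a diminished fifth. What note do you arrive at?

F#

A minor second down from Db is C (letter C, 1 semitone down).
A diminished fifth down from C is F# (letter F, 6 semitones down).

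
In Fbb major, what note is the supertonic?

Degree 2 takes the letter 1 step above F, which is G.
In major, degree 2 sits 2 semitones above the tonic. Fbb + 2 semitones is pitch class 5, spelled on G as Gbb.

Gbb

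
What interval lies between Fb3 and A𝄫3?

The letter names run F→A, a span of 2 letter steps, so the interval is some kind of third.
Fb to Abb is 3 semitones. A major third is 4, so 3 makes it minor.

minor third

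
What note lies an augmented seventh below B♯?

A seventh below B lands on the letter C.
An augmented seventh spans 12 semitones, so B# moves to pitch class 0. On the letter C that is C.

C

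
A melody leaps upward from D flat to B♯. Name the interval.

doubly augmented sixth

The letter names run D→B, a span of 5 letter steps, so the interval is some kind of sixth.
Db to B# is 11 semitones. A major sixth is 9, so 11 makes it doubly augmented.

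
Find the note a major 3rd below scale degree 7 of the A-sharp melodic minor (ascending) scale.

E#

Scale degree 7 of A# melodic minor (ascending) is G##.
A major third (4 semitones) below G## lands on the letter E, giving E#.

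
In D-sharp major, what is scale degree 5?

A#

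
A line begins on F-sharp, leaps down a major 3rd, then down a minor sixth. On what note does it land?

A major third down from F# is D (letter D, 4 semitones down).
A minor sixth down from D is F# (letter F, 8 semitones down).

F#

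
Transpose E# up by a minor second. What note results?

E up a major second is F#, so the target letter is F.
From E#, a minor second is 1 semitone up: F#.

F#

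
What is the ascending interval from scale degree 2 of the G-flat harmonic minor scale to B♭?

Scale degree 2 of Gb harmonic minor is Ab.
Ab up to Bb: letters A→B make it a second; 2 semitones makes it major.

major second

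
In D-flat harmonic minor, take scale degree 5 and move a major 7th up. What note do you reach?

G

Scale degree 5 of Db harmonic minor is Ab.
A major seventh (11 semitones) above Ab lands on the letter G, giving G.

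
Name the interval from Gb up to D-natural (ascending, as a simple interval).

augmented fifth

The letter names run G→D, a span of 4 letter steps, so the interval is some kind of fifth.
Gb to D is 8 semitones. A perfect fifth is 7, so 8 makes it augmented.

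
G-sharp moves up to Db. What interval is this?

doubly diminished fifth

Counting letters G–A–B–C–D gives a fifth.
G#→Db = 5 semitones, 2 narrower than the perfect fifth (7), so doubly diminished.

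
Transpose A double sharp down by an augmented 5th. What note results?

D#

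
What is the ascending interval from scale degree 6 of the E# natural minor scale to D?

Scale degree 6 of E# natural minor is C#.
C# up to D: letters C→D make it a second; 1 semitone makes it minor.

minor second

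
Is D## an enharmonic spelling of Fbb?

D## is pitch class 4; Fbb is pitch class 3.
The pitch classes differ (4 vs. 3), so they are not enharmonic equivalents.

No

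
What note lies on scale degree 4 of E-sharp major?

Degree 4 takes the letter 3 steps above E, which is A.
In major, degree 4 sits 5 semitones above the tonic. E# + 5 semitones is pitch class 10, spelled on A as A#.

A#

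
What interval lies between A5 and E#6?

augmented fifth

The letter names run A→E, a span of 4 letter steps, so the interval is some kind of fifth.
A to E# is 8 semitones. A perfect fifth is 7, so 8 makes it augmented.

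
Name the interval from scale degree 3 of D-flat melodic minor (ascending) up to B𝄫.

perfect fourth

Scale degree 3 of Db melodic minor (ascending) is Fb.
Fb up to Bbb: letters F→B make it a fourth; 5 semitones makes it perfect.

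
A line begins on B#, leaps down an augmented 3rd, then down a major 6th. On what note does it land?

An augmented third down from B# is G (letter G, 5 semitones down).
A major sixth down from G is Bb (letter B, 9 semitones down).

Bb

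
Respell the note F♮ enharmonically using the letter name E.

E#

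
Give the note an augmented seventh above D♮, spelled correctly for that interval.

C##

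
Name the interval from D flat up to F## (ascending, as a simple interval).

The letter names run D→F, a span of 2 letter steps, so the interval is some kind of third.
Db to F## is 6 semitones. A major third is 4, so 6 makes it doubly augmented.

doubly augmented third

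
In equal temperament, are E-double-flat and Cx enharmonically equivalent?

Ebb is pitch class 2; C## is pitch class 2.
All spellings map to pitch class 2, so they are enharmonically equivalent.

Yes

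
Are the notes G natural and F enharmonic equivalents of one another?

G is pitch class 7; F is pitch class 5.
The pitch classes differ (7 vs. 5), so they are not enharmonic equivalents.

No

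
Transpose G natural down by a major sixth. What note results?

Bb

A sixth below G lands on the letter B.
A major sixth spans 9 semitones, so G moves to pitch class 10. On the letter B that is Bb.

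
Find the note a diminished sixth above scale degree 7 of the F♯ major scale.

C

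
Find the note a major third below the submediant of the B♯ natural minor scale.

E

The submediant of B# natural minor is G#.
A major third (4 semitones) below G# lands on the letter E, giving E.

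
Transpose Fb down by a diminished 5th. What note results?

Bb

A fifth below F lands on the letter B.
A diminished fifth spans 6 semitones, so Fb moves to pitch class 10. On the letter B that is Bb.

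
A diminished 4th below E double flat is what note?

Bb

E down a perfect fourth is B, so the target letter is B.
From Ebb, a diminished fourth is 4 semitones down: Bb.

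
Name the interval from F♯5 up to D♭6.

Counting letters F–G–A–B–C–D gives a sixth.
F#→Db = 7 semitones, 2 narrower than the major sixth (9), so diminished.

diminished sixth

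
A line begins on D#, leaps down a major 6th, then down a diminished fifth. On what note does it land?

B#

A major sixth down from D# is F# (letter F, 9 semitones down).
A diminished fifth down from F# is B# (letter B, 6 semitones down).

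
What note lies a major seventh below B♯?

B down a major seventh is C, so the target letter is C.
From B#, a major seventh is 11 semitones down: C#.

C#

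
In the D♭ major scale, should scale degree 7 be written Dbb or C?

C

Each scale degree takes a distinct letter name. Degree 7 of a scale on D must use the letter C.
C and Dbb are enharmonically the same pitch, but only C uses the letter C, so it is the correct spelling here.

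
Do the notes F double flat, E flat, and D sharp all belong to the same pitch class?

Yes

Fbb = pitch class 3 and Eb = pitch class 3 and D# = pitch class 3 — the same pitch class, so they are enharmonic equivalents.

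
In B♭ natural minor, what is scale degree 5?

Degree 5 takes the letter 4 steps above B, which is F.
In natural minor, degree 5 sits 7 semitones above the tonic. Bb + 7 semitones is pitch class 5, spelled on F as F.

F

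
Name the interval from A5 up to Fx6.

augmented sixth

The letter names run A→F, a span of 5 letter steps, so the interval is some kind of sixth.
A to F## is 10 semitones. A major sixth is 9, so 10 makes it augmented.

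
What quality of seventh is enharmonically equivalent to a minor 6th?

doubly diminished

A minor sixth spans 8 semitones.
A seventh spanning 8 semitones is doubly diminished (the major seventh is 11).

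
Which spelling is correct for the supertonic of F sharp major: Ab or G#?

G#

Each scale degree takes a distinct letter name. Degree 2 of a scale on F must use the letter G.
G# and Ab are enharmonically the same pitch, but only G# uses the letter G, so it is the correct spelling here.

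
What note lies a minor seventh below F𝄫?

A seventh below F lands on the letter G.
A minor seventh spans 10 semitones, so Fbb moves to pitch class 5. On the letter G that is Gbb.

Gbb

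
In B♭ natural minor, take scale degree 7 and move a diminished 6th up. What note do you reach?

Fbb

Scale degree 7 of Bb natural minor is Ab.
A diminished sixth (7 semitones) above Ab lands on the letter F, giving Fbb.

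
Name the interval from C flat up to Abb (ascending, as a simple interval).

minor sixth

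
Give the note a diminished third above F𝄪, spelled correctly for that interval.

A

F up a major third is A, so the target letter is A.
From F##, a diminished third is 2 semitones up: A.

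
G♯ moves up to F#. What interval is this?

minor seventh

Counting letters G–A–B–C–D–E–F gives a seventh.
G#→F# = 10 semitones, 1 narrower than the major seventh (11), so minor.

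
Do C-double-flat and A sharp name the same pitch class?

Cbb = pitch class 10 and A# = pitch class 10 — the same pitch class, so they are enharmonic equivalents.

Yes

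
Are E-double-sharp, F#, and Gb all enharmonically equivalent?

Yes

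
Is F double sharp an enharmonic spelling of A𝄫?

Yes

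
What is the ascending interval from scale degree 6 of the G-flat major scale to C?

Scale degree 6 of Gb major is Eb.
Eb up to C: letters E→C make it a sixth; 9 semitones makes it major.

major sixth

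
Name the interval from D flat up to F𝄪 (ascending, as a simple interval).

Counting letters D–E–F gives a third.
Db→F## = 6 semitones, 2 wider than the major third (4), so doubly augmented.

doubly augmented third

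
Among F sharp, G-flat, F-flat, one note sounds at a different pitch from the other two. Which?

In 12-tone equal temperament, enharmonic equivalents share a pitch class. F# is pitch class 6; Gb is pitch class 6; Fb is pitch class 4.
F# and Gb share pitch class 6, while Fb is pitch class 4.

Fb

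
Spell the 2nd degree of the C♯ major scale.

D#

The C# major scale runs C# D# E# F# G# A# B#.
Degree 2 is D#.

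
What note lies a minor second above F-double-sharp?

G#

A second above F lands on the letter G.
A minor second spans 1 semitone, so F## moves to pitch class 8. On the letter G that is G#.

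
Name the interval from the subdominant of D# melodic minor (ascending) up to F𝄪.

major seventh

The subdominant of D# melodic minor (ascending) is G#.
G# up to F##: letters G→F make it a seventh; 11 semitones makes it major.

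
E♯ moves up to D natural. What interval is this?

Counting letters E–F–G–A–B–C–D gives a seventh.
E#→D = 9 semitones, 2 narrower than the major seventh (11), so diminished.

diminished seventh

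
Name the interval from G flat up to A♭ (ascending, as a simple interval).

major second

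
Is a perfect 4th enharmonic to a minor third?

No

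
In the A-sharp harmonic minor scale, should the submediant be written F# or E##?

Each scale degree takes a distinct letter name. Degree 6 of a scale on A must use the letter F.
F# and E## are enharmonically the same pitch, but only F# uses the letter F, so it is the correct spelling here.

F#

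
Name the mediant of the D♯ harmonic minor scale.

Degree 3 takes the letter 2 steps above D, which is F.
In harmonic minor, degree 3 sits 3 semitones above the tonic. D# + 3 semitones is pitch class 6, spelled on F as F#.

F#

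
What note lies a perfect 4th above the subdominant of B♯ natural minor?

The subdominant of B# natural minor is E#.
A perfect fourth (5 semitones) above E# lands on the letter A, giving A#.

A#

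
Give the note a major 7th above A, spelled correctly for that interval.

A seventh above A lands on the letter G.
A major seventh spans 11 semitones, so A moves to pitch class 8. On the letter G that is G#.

G#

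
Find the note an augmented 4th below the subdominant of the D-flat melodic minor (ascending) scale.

Dbb

The subdominant of Db melodic minor (ascending) is Gb.
An augmented fourth (6 semitones) below Gb lands on the letter D, giving Dbb.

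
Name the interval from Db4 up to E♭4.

The letter names run D→E, a span of 1 letter step, so the interval is some kind of second.
Db to Eb is 2 semitones. A major second is 2, so 2 makes it major.

major second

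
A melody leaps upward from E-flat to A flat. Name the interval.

Counting letters E–F–G–A gives a fourth.
Eb→Ab = 5 semitones, exactly the perfect fourth.

perfect fourth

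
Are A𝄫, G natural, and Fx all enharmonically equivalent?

Abb = pitch class 7 and G = pitch class 7 and F## = pitch class 7 — the same pitch class, so they are enharmonic equivalents.

Yes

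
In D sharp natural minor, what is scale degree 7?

C#

The D# natural minor scale runs D# E# F# G# A# B C#.
Degree 7 is C#.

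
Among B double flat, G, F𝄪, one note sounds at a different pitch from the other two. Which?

Bbb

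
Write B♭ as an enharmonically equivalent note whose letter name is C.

Cbb

Bb is pitch class 10. The letter C alone is pitch class 0.
To reach pitch class 10 from C requires an offset of -2 semitones, i.e. double flat: Cbb.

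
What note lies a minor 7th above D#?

C#

A seventh above D lands on the letter C.
A minor seventh spans 10 semitones, so D# moves to pitch class 1. On the letter C that is C#.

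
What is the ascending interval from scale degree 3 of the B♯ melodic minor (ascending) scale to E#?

Scale degree 3 of B# melodic minor (ascending) is D#.
D# up to E#: letters D→E make it a second; 2 semitones makes it major.

major second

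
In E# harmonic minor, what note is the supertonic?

Degree 2 takes the letter 1 step above E, which is F.
In harmonic minor, degree 2 sits 2 semitones above the tonic. E# + 2 semitones is pitch class 7, spelled on F as F##.

F##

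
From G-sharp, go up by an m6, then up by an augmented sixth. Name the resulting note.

C##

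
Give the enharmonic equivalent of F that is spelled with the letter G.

Plain G sits 2 semitones above F, so on the letter G the same pitch needs a double flat: Gbb.

Gbb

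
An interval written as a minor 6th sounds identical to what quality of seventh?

doubly diminished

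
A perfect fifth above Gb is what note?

Db

A fifth above G lands on the letter D.
A perfect fifth spans 7 semitones, so Gb moves to pitch class 1. On the letter D that is Db.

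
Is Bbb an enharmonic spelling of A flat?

No

Two spellings are enharmonically equivalent only if they share a pitch class.
Here Bbb → 9, Ab → 8; 8 ≠ 9, so they are not.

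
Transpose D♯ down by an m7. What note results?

D down a major seventh is Eb, so the target letter is E.
From D#, a minor seventh is 10 semitones down: E#.

E#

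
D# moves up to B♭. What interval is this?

diminished sixth

Counting letters D–E–F–G–A–B gives a sixth.
D#→Bb = 7 semitones, 2 narrower than the major sixth (9), so diminished.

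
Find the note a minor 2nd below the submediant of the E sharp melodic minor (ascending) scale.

B##

The submediant of E# melodic minor (ascending) is C##.
A minor second (1 semitone) below C## lands on the letter B, giving B##.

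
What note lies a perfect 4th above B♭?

A fourth above B lands on the letter E.
A perfect fourth spans 5 semitones, so Bb moves to pitch class 3. On the letter E that is Eb.

Eb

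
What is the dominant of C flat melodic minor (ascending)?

Degree 5 takes the letter 4 steps above C, which is G.
In melodic minor (ascending), degree 5 sits 7 semitones above the tonic. Cb + 7 semitones is pitch class 6, spelled on G as Gb.

Gb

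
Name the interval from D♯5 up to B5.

Counting letters D–E–F–G–A–B gives a sixth.
D#→B = 8 semitones, 1 narrower than the major sixth (9), so minor.

minor sixth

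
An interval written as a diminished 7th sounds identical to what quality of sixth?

major

A diminished seventh spans 9 semitones.
A sixth spanning 9 semitones is major (the major sixth is 9).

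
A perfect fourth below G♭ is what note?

A fourth below G lands on the letter D.
A perfect fourth spans 5 semitones, so Gb moves to pitch class 1. On the letter D that is Db.

Db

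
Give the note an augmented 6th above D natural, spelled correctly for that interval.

B#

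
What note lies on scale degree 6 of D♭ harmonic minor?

The Db harmonic minor scale runs Db Eb Fb Gb Ab Bbb C.
Degree 6 is Bbb.

Bbb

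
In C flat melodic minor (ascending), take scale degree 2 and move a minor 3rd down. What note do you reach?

Bb

Scale degree 2 of Cb melodic minor (ascending) is Db.
A minor third (3 semitones) below Db lands on the letter B, giving Bb.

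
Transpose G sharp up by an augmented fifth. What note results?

D##

G up a perfect fifth is D, so the target letter is D.
From G#, an augmented fifth is 8 semitones up: D##.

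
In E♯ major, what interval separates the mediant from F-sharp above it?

The mediant of E# major is G##.
G## up to F#: letters G→F make it a seventh; 9 semitones makes it diminished.

diminished seventh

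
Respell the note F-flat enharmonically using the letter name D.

Plain D sits 2 semitones below Fb, so on the letter D the same pitch needs a double sharp: D##.

D##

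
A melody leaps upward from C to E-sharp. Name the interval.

Counting letters C–D–E gives a third.
C→E# = 5 semitones, 1 wider than the major third (4), so augmented.

augmented third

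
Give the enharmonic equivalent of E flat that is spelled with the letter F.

Eb is pitch class 3. The letter F alone is pitch class 5.
To reach pitch class 3 from F requires an offset of -2 semitones, i.e. double flat: Fbb.

Fbb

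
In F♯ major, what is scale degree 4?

B

The F# major scale runs F# G# A# B C# D# E#.
Degree 4 is B.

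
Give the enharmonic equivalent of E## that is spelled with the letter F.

F#

Plain F sits 1 semitone below E##, so on the letter F the same pitch needs a sharp: F#.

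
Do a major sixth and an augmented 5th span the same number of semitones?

No

A major sixth spans 9 semitones; an augmented fifth spans 8.
The spans differ, so they are not enharmonic equivalents.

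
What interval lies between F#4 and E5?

The letter names run F→E, a span of 6 letter steps, so the interval is some kind of seventh.
F# to E is 10 semitones. A major seventh is 11, so 10 makes it minor.

minor seventh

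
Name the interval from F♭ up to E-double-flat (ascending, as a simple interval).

minor seventh

Counting letters F–G–A–B–C–D–E gives a seventh.
Fb→Ebb = 10 semitones, 1 narrower than the major seventh (11), so minor.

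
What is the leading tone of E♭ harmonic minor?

The Eb harmonic minor scale runs Eb F Gb Ab Bb Cb D.
Degree 7 is D.

D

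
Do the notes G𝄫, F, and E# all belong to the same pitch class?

Yes

Gbb is pitch class 5; F is pitch class 5; E# is pitch class 5.
All spellings map to pitch class 5, so they are enharmonically equivalent.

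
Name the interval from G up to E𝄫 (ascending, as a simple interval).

Counting letters G–A–B–C–D–E gives a sixth.
G→Ebb = 7 semitones, 2 narrower than the major sixth (9), so diminished.

diminished sixth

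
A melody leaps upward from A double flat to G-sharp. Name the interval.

The letter names run A→G, a span of 6 letter steps, so the interval is some kind of seventh.
Abb to G# is 13 semitones. A major seventh is 11, so 13 makes it doubly augmented.

doubly augmented seventh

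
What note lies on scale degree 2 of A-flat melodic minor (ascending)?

Bb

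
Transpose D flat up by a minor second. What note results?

D up a major second is E, so the target letter is E.
From Db, a minor second is 1 semitone up: Ebb.

Ebb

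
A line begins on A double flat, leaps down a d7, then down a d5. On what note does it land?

E

A diminished seventh down from Abb is Bb (letter B, 9 semitones down).
A diminished fifth down from Bb is E (letter E, 6 semitones down).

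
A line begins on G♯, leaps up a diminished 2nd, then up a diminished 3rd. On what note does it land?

A diminished second up from G# is Ab (letter A, 0 semitones up).
A diminished third up from Ab is Cbb (letter C, 2 semitones up).

Cbb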